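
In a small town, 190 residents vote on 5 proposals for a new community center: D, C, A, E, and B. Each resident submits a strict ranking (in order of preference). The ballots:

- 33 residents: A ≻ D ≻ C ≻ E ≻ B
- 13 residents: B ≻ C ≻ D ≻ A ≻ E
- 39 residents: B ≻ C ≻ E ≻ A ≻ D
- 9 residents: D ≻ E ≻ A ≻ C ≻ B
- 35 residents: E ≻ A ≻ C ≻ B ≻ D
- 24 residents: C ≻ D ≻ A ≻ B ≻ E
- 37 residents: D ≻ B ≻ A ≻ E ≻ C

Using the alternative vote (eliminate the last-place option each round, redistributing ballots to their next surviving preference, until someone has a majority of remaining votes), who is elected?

Round 1: D 46, C 24, A 33, E 35, B 52. Eliminate C.
Round 2: D 70, A 33, E 35, B 52. Eliminate A.
Round 3: D 103, E 35, B 52. D has a majority.

D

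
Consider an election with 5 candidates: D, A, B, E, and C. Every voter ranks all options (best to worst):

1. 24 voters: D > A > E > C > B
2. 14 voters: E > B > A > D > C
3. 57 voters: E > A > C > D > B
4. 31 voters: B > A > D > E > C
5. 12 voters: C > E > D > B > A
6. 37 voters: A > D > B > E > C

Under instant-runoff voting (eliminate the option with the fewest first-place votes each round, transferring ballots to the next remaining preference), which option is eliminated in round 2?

Round 1: D 24, A 37, B 31, E 71, C 12. Eliminate C.
Round 2: D 24, A 37, B 31, E 83. Eliminate D.

D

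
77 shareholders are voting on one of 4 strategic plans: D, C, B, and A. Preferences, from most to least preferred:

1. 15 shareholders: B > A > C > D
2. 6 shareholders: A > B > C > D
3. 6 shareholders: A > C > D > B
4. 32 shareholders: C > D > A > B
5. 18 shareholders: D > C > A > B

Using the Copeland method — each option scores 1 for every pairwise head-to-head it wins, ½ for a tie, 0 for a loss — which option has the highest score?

D: beats B and A; loses to C → score 2.
C: beats D, B, and A → score 3.
B: loses to D, C, and A → score 0.
A: beats B; loses to D and C → score 1.
C has the best pairwise record.

C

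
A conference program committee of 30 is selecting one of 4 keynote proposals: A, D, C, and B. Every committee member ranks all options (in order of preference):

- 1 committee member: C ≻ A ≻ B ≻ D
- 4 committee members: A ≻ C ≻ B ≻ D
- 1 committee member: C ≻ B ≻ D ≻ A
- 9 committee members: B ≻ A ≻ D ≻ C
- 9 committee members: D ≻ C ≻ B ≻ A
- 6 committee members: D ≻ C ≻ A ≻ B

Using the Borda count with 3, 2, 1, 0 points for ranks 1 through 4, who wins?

A: 1·2 + 4·3 + 1·0 + 9·2 + 9·0 + 6·1 = 38
D: 1·0 + 4·0 + 1·1 + 9·1 + 9·3 + 6·3 = 55
C: 1·3 + 4·2 + 1·3 + 9·0 + 9·2 + 6·2 = 44
B: 1·1 + 4·1 + 1·2 + 9·3 + 9·1 + 6·0 = 43
D has the highest Borda score (55).

D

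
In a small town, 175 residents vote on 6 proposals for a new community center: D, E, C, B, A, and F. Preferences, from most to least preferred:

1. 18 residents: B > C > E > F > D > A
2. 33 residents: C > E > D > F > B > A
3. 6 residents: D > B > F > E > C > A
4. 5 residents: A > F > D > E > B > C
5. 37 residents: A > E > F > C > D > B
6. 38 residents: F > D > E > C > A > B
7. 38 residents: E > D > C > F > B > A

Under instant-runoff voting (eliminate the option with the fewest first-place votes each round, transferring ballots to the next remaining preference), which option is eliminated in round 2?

B

Round 1: D 6, E 38, C 33, B 18, A 42, F 38. Eliminate D.
Round 2: E 38, C 33, B 24, A 42, F 38. Eliminate B.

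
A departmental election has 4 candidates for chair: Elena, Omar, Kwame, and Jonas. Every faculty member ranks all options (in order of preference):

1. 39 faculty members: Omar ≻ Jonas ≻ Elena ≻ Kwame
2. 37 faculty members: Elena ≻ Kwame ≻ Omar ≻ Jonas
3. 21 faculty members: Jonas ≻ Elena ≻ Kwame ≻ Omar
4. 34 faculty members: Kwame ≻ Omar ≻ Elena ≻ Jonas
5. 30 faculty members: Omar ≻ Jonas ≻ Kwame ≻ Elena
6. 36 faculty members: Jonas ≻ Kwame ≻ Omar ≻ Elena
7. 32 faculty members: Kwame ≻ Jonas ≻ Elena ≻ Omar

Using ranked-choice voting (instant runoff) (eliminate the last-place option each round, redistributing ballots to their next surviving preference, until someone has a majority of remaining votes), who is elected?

Kwame

Round 1: Elena 37, Omar 69, Kwame 66, Jonas 57. Eliminate Elena.
Round 2: Omar 69, Kwame 103, Jonas 57. Eliminate Jonas.
Round 3: Omar 69, Kwame 160. Kwame has a majority.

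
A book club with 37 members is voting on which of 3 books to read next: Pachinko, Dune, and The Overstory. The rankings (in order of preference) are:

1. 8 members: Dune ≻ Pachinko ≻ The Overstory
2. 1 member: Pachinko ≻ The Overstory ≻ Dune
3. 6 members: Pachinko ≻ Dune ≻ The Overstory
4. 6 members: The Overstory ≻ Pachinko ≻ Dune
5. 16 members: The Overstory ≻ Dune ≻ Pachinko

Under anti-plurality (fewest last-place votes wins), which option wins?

Last-place votes: Pachinko 16, Dune 7, The Overstory 14.
Dune is ranked last by the fewest voters, so Dune wins.

Dune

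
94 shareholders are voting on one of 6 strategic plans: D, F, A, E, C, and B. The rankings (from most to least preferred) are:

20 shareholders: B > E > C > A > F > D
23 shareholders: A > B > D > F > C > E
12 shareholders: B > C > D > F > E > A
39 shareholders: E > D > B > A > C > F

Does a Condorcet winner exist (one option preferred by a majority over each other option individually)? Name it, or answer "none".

B

B vs D: 55–39 for B.
B vs F: 94–0 for B.
B vs A: 71–23 for B.
B vs E: 55–39 for B.
B vs C: 94–0 for B.
B beats every other option head-to-head.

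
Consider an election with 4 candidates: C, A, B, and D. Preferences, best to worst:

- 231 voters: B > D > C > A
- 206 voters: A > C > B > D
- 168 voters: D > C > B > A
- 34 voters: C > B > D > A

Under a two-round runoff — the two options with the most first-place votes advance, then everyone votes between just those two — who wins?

Round 1 first-place votes: C 34, A 206, B 231, D 168.
B and A advance.
Runoff: B is preferred to A by 433 voters; A by 206.
B wins the runoff.

B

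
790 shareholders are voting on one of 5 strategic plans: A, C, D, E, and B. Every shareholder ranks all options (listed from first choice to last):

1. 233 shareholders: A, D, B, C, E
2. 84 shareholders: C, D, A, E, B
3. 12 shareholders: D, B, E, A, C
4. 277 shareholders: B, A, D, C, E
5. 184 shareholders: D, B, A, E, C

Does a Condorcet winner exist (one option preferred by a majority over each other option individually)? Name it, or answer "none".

none

Checking pairwise contests:
B beats A 473–317.
A beats C 706–84.
A beats D 510–280.
A beats E 778–12.
D beats B 513–277.
Every option loses at least one head-to-head, so there is no Condorcet winner.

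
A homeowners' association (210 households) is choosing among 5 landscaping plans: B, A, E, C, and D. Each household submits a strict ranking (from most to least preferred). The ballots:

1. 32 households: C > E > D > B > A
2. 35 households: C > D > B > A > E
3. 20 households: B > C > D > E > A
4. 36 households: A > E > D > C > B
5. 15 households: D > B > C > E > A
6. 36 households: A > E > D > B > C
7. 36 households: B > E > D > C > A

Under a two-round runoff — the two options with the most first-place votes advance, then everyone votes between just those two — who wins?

Round 1 first-place votes: B 56, A 72, E 0, C 67, D 15.
A and C advance.
Runoff: A is preferred to C by 72 voters; C by 138.
C wins the runoff.

C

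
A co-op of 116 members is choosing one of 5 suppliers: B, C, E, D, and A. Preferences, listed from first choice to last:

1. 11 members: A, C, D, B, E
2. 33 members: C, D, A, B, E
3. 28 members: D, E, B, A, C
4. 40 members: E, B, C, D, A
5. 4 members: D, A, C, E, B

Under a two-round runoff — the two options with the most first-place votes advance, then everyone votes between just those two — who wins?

E

Round 1 first-place votes: B 0, C 33, E 40, D 32, A 11.
E and C advance.
Runoff: E is preferred to C by 68 voters; C by 48.
E wins the runoff.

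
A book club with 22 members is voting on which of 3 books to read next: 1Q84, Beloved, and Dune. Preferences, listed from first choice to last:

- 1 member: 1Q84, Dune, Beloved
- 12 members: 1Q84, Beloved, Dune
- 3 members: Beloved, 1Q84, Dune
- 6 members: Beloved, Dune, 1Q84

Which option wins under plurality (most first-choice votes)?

First-place votes: 1Q84 13, Beloved 9, Dune 0.
1Q84 has the most first-place votes.

1Q84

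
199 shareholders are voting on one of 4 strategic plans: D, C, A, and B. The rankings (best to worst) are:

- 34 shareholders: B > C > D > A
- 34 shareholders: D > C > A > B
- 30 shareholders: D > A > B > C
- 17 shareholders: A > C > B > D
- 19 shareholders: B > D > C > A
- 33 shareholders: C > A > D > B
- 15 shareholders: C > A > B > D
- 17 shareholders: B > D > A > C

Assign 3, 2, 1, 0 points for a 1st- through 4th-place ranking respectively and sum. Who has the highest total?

C

D: 34·1 + 34·3 + 30·3 + 17·0 + 19·2 + 33·1 + 15·0 + 17·2 = 331
C: 34·2 + 34·2 + 30·0 + 17·2 + 19·1 + 33·3 + 15·3 + 17·0 = 333
A: 34·0 + 34·1 + 30·2 + 17·3 + 19·0 + 33·2 + 15·2 + 17·1 = 258
B: 34·3 + 34·0 + 30·1 + 17·1 + 19·3 + 33·0 + 15·1 + 17·3 = 272
C has the highest Borda score (333).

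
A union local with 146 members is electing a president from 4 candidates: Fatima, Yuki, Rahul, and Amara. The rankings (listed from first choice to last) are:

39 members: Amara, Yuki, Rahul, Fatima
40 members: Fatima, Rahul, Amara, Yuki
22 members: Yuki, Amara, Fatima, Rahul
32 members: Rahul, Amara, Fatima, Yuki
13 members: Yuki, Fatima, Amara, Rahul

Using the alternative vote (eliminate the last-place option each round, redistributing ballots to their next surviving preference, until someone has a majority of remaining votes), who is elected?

Round 1: Fatima 40, Yuki 35, Rahul 32, Amara 39. Eliminate Rahul.
Round 2: Fatima 40, Yuki 35, Amara 71. Eliminate Yuki.
Round 3: Fatima 53, Amara 93. Amara has a majority.

Amara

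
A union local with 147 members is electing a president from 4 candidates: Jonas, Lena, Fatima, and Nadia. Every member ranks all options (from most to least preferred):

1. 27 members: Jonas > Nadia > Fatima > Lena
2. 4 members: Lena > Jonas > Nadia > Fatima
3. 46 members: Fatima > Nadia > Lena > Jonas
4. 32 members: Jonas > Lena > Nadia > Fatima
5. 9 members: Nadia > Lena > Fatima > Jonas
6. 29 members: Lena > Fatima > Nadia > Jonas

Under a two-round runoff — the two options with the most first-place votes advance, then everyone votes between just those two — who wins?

Fatima

Round 1 first-place votes: Jonas 59, Lena 33, Fatima 46, Nadia 9.
Jonas and Fatima advance.
Runoff: Jonas is preferred to Fatima by 63 voters; Fatima by 84.
Fatima wins the runoff.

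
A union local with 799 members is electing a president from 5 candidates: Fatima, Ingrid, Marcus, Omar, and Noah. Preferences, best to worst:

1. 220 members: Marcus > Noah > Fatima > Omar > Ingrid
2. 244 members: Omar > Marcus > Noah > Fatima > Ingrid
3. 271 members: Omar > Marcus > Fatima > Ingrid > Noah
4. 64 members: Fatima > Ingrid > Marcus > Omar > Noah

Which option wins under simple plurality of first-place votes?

Omar

First-place votes: Fatima 64, Ingrid 0, Marcus 220, Omar 515, Noah 0.
Omar has the most first-place votes.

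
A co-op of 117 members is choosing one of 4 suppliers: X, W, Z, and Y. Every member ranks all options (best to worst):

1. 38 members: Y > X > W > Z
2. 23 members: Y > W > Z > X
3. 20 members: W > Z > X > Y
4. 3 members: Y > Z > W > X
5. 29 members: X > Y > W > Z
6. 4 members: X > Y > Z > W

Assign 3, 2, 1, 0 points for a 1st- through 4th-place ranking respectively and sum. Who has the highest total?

Y

X: 38·2 + 23·0 + 20·1 + 3·0 + 29·3 + 4·3 = 195
W: 38·1 + 23·2 + 20·3 + 3·1 + 29·1 + 4·0 = 176
Z: 38·0 + 23·1 + 20·2 + 3·2 + 29·0 + 4·1 = 73
Y: 38·3 + 23·3 + 20·0 + 3·3 + 29·2 + 4·2 = 258
Y has the highest Borda score (258).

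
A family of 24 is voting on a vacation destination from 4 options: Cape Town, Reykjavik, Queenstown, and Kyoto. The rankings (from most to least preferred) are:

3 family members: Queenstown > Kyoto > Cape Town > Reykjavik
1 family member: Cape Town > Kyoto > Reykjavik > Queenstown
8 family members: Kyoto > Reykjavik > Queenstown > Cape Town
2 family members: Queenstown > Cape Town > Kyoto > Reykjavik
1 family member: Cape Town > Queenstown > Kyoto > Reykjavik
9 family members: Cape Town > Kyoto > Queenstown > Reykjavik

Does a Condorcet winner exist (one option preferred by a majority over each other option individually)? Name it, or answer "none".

none

Checking pairwise contests:
Queenstown beats Cape Town 13–11.
Cape Town beats Reykjavik 16–8.
Kyoto beats Queenstown 18–6.
Cape Town beats Kyoto 13–11.
Every option loses at least one head-to-head, so there is no Condorcet winner.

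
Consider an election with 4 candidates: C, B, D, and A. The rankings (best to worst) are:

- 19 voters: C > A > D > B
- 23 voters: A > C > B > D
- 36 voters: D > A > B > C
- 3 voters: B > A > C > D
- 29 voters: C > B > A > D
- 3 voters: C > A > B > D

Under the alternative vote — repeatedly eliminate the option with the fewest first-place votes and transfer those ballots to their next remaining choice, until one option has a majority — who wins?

C

Round 1: C 51, B 3, D 36, A 23. Eliminate B.
Round 2: C 51, D 36, A 26. Eliminate A.
Round 3: C 77, D 36. C has a majority.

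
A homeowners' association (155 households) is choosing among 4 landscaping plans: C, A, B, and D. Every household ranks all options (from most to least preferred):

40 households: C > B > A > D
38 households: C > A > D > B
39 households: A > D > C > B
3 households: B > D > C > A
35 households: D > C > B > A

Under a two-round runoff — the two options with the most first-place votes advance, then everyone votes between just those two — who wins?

C

Round 1 first-place votes: C 78, A 39, B 3, D 35.
C and A advance.
Runoff: C is preferred to A by 116 voters; A by 39.
C wins the runoff.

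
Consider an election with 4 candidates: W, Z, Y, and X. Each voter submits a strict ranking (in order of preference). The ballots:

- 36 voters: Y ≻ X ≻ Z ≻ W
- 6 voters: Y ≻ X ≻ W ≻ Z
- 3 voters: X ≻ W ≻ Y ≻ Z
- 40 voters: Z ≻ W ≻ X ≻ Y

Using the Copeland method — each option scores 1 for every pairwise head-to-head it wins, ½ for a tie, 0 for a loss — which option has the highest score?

W: beats Y; loses to Z and X → score 1.
Z: beats W; loses to Y and X → score 1.
Y: beats Z; loses to W and X → score 1.
X: beats W, Z, and Y → score 3.
X has the best pairwise record.

X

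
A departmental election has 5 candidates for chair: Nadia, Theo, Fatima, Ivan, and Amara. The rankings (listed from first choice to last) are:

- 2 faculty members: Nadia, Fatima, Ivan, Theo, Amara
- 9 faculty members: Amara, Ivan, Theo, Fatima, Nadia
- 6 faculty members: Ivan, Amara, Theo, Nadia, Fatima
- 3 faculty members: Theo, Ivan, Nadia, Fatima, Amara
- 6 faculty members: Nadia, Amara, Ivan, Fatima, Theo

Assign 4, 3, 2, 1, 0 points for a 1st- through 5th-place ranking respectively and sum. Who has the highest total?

Ivan

Nadia: 2·4 + 9·0 + 6·1 + 3·2 + 6·4 = 44
Theo: 2·1 + 9·2 + 6·2 + 3·4 + 6·0 = 44
Fatima: 2·3 + 9·1 + 6·0 + 3·1 + 6·1 = 24
Ivan: 2·2 + 9·3 + 6·4 + 3·3 + 6·2 = 76
Amara: 2·0 + 9·4 + 6·3 + 3·0 + 6·3 = 72
Ivan has the highest Borda score (76).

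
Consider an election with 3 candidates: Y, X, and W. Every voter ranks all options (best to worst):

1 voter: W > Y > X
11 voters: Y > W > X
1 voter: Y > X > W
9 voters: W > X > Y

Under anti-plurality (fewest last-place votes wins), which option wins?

W

Last-place votes: Y 9, X 12, W 1.
W is ranked last by the fewest voters, so W wins.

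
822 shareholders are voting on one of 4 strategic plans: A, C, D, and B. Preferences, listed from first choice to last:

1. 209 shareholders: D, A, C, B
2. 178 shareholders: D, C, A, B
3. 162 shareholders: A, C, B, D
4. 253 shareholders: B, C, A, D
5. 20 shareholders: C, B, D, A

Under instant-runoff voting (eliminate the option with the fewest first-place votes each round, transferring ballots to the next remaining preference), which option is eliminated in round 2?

Round 1: A 162, C 20, D 387, B 253. Eliminate C.
Round 2: A 162, D 387, B 273. Eliminate A.

A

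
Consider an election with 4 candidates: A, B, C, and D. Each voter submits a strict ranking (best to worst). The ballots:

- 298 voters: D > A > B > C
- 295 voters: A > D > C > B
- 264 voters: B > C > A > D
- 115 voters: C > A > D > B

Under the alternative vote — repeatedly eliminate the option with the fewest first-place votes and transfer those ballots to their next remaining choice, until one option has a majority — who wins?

Round 1: A 295, B 264, C 115, D 298. Eliminate C.
Round 2: A 410, B 264, D 298. Eliminate B.
Round 3: A 674, D 298. A has a majority.

A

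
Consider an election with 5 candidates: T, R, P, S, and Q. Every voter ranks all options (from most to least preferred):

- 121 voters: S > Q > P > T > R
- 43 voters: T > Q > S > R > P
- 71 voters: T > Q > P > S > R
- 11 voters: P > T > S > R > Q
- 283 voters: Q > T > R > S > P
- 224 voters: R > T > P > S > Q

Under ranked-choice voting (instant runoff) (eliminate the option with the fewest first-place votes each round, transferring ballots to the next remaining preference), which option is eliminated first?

Round 1: T 114, R 224, P 11, S 121, Q 283. Eliminate P.

P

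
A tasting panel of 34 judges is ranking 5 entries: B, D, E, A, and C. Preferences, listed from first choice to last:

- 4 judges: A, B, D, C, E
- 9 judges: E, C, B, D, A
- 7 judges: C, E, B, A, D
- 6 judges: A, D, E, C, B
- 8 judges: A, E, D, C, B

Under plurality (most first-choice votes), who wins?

First-place votes: B 0, D 0, E 9, A 18, C 7.
A has the most first-place votes.

A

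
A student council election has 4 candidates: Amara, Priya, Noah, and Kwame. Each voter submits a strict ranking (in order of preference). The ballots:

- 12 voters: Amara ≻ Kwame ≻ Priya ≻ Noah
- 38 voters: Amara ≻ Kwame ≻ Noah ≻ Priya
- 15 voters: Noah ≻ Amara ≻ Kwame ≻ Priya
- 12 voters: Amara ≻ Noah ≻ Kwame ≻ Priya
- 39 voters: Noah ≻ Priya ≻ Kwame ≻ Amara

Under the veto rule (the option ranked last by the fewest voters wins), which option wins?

Kwame

Last-place votes: Amara 39, Priya 65, Noah 12, Kwame 0.
Kwame is ranked last by the fewest voters, so Kwame wins.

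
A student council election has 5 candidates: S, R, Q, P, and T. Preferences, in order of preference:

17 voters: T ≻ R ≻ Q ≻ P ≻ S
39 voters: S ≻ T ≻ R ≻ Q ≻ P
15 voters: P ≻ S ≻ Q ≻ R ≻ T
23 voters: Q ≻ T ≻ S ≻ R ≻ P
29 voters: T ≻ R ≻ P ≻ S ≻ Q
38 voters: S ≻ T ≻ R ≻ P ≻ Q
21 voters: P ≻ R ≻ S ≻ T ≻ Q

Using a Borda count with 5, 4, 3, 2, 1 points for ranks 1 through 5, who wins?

T

S: 17·1 + 39·5 + 15·4 + 23·3 + 29·2 + 38·5 + 21·3 = 652
R: 17·4 + 39·3 + 15·2 + 23·2 + 29·4 + 38·3 + 21·4 = 575
Q: 17·3 + 39·2 + 15·3 + 23·5 + 29·1 + 38·1 + 21·1 = 377
P: 17·2 + 39·1 + 15·5 + 23·1 + 29·3 + 38·2 + 21·5 = 439
T: 17·5 + 39·4 + 15·1 + 23·4 + 29·5 + 38·4 + 21·2 = 687
T has the highest Borda score (687).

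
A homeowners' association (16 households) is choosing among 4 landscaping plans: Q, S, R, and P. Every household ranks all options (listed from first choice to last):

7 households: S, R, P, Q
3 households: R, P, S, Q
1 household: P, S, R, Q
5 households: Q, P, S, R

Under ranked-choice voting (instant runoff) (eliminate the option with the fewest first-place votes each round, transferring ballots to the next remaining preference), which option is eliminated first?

Round 1: Q 5, S 7, R 3, P 1. Eliminate P.

P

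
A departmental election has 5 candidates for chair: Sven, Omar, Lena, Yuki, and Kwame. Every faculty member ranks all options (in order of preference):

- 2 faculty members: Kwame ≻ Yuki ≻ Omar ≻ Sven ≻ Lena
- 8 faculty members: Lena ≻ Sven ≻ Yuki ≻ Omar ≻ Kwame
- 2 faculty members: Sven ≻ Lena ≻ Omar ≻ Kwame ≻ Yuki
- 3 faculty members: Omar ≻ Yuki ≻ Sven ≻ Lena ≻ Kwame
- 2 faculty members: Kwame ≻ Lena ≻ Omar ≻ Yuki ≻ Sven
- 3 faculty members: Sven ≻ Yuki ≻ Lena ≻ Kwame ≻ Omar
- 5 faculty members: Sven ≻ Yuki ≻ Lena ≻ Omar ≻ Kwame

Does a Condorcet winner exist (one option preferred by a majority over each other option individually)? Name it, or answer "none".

Sven

Sven vs Omar: 18–7 for Sven.
Sven vs Lena: 15–10 for Sven.
Sven vs Yuki: 18–7 for Sven.
Sven vs Kwame: 21–4 for Sven.
Sven beats every other option head-to-head.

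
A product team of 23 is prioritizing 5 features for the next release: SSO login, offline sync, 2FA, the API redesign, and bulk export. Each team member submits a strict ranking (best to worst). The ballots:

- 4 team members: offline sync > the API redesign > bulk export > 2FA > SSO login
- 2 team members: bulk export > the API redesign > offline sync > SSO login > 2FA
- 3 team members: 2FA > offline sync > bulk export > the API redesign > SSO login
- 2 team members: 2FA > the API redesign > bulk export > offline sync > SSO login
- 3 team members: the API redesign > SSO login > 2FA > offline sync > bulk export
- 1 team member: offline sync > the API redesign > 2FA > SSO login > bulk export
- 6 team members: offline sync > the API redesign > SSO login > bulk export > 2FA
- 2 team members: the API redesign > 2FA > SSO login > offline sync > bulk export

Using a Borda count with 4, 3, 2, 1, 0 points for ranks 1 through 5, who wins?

SSO login: 4·0 + 2·1 + 3·0 + 2·0 + 3·3 + 1·1 + 6·2 + 2·2 = 28
offline sync: 4·4 + 2·2 + 3·3 + 2·1 + 3·1 + 1·4 + 6·4 + 2·1 = 64
2FA: 4·1 + 2·0 + 3·4 + 2·4 + 3·2 + 1·2 + 6·0 + 2·3 = 38
the API redesign: 4·3 + 2·3 + 3·1 + 2·3 + 3·4 + 1·3 + 6·3 + 2·4 = 68
bulk export: 4·2 + 2·4 + 3·2 + 2·2 + 3·0 + 1·0 + 6·1 + 2·0 = 32
the API redesign has the highest Borda score (68).

the API redesign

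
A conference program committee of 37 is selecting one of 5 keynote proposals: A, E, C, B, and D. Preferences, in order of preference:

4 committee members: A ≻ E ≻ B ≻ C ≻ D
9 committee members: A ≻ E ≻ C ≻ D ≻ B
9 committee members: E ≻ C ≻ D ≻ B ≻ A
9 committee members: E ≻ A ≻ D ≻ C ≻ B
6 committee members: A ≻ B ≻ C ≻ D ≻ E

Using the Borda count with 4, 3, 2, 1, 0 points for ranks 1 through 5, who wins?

A: 4·4 + 9·4 + 9·0 + 9·3 + 6·4 = 103
E: 4·3 + 9·3 + 9·4 + 9·4 + 6·0 = 111
C: 4·1 + 9·2 + 9·3 + 9·1 + 6·2 = 70
B: 4·2 + 9·0 + 9·1 + 9·0 + 6·3 = 35
D: 4·0 + 9·1 + 9·2 + 9·2 + 6·1 = 51
E has the highest Borda score (111).

E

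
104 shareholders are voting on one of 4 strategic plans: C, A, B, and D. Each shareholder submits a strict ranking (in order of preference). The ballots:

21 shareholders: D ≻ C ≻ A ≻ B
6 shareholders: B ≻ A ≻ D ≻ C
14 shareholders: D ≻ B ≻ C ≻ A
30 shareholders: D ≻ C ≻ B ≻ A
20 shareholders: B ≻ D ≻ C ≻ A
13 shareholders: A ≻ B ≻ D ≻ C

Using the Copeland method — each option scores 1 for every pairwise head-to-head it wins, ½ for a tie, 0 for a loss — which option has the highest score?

D

C: beats A; loses to B and D → score 1.
A: loses to C, B, and D → score 0.
B: beats C and A; loses to D → score 2.
D: beats C, A, and B → score 3.
D has the best pairwise record.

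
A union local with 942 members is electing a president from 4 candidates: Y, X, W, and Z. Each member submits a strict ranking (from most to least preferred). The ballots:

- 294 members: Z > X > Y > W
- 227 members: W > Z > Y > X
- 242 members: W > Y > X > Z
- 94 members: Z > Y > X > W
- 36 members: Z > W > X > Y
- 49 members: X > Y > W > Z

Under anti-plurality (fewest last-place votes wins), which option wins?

Y

Last-place votes: Y 36, X 227, W 388, Z 291.
Y is ranked last by the fewest voters, so Y wins.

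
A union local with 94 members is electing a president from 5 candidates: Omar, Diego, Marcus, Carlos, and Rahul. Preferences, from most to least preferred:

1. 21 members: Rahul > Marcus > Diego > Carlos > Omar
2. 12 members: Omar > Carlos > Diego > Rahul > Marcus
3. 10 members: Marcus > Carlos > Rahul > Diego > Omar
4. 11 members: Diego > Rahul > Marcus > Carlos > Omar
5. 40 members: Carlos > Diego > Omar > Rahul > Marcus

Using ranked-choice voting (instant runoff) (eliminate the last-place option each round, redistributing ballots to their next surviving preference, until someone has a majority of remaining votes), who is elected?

Carlos

Round 1: Omar 12, Diego 11, Marcus 10, Carlos 40, Rahul 21. Eliminate Marcus.
Round 2: Omar 12, Diego 11, Carlos 50, Rahul 21. Carlos has a majority.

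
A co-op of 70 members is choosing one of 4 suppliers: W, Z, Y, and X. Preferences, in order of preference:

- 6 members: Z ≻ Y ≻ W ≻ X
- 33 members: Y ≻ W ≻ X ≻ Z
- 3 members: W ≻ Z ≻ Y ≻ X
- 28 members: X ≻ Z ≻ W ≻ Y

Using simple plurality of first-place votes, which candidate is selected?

First-place votes: W 3, Z 6, Y 33, X 28.
Y has the most first-place votes.

Y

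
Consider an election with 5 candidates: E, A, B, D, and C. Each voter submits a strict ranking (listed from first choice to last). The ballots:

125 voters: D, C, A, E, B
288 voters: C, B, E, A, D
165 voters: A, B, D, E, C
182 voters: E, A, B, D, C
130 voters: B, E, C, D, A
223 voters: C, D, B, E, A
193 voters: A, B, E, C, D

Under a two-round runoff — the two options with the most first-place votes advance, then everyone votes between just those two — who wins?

C

Round 1 first-place votes: E 182, A 358, B 130, D 125, C 511.
C and A advance.
Runoff: C is preferred to A by 766 voters; A by 540.
C wins the runoff.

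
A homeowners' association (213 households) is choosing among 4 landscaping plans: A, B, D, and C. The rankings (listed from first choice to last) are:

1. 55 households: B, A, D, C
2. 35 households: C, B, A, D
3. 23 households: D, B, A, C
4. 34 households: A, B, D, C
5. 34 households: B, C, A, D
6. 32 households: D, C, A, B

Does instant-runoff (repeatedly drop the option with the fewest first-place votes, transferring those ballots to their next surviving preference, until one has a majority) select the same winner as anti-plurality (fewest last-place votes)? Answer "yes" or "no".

no

Instant-runoff — R1 A 34, B 89, D 55, C 35 (A out); R2 B 123, D 55, C 35 (B winner). Winner: B.
Anti-plurality — last-place votes: A 0, B 32, D 69, C 112. Winner: A.
The two methods disagree.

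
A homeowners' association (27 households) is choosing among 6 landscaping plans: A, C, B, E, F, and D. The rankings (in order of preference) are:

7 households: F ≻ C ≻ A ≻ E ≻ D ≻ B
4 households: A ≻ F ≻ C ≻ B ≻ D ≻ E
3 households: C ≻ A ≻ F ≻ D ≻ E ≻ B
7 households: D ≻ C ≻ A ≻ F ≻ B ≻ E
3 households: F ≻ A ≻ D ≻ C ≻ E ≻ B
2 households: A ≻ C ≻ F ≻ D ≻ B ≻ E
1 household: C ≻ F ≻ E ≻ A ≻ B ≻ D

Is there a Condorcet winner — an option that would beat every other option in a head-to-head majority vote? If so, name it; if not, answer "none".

none

Checking pairwise contests:
C beats A 18–9.
F beats C 14–13.
A beats B 27–0.
A beats E 26–1.
A beats F 16–11.
A beats D 20–7.
Every option loses at least one head-to-head, so there is no Condorcet winner.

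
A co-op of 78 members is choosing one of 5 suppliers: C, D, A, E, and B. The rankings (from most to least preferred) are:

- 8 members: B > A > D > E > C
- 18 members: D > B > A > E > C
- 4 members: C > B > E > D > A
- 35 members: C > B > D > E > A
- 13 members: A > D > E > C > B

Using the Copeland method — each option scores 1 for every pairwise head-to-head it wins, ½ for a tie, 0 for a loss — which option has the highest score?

C: beats B; ties D, A, and E → score 2.5.
D: beats A and E; ties C; loses to B → score 2.5.
A: ties C and E; loses to D and B → score 1.
E: ties C and A; loses to D and B → score 1.
B: beats D, A, and E; loses to C → score 3.
B has the best pairwise record.

B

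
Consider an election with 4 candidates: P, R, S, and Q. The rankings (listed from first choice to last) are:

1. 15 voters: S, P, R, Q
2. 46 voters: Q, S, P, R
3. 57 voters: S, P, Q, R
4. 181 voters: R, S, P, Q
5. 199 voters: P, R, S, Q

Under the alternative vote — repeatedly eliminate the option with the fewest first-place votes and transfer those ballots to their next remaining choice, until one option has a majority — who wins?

P

Round 1: P 199, R 181, S 72, Q 46. Eliminate Q.
Round 2: P 199, R 181, S 118. Eliminate S.
Round 3: P 317, R 181. P has a majority.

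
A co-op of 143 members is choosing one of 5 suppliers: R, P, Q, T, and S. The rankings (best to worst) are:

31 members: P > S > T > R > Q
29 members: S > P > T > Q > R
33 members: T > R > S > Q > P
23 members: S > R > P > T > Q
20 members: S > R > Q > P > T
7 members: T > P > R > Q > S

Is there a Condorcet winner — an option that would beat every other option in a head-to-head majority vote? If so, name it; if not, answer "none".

S vs R: 103–40 for S.
S vs P: 105–38 for S.
S vs Q: 136–7 for S.
S vs T: 103–40 for S.
S beats every other option head-to-head.

S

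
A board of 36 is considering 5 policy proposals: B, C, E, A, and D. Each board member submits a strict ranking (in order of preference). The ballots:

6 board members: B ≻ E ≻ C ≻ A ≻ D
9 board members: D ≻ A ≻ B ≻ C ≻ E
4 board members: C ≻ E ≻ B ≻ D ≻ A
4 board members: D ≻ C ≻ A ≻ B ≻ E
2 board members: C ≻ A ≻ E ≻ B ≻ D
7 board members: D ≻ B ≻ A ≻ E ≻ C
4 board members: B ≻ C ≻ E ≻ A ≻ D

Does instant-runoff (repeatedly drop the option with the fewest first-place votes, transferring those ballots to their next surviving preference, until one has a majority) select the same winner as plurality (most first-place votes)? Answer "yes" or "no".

yes

Instant-runoff — R1 B 10, C 6, E 0, A 0, D 20 (D winner). Winner: D.
Plurality — first-place votes: B 10, C 6, E 0, A 0, D 20. Winner: D.
The two methods agree.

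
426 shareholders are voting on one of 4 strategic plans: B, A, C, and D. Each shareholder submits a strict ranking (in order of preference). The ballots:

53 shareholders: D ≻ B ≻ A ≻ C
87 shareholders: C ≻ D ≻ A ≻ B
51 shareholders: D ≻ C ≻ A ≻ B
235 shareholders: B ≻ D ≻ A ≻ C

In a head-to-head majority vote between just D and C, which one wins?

Voters preferring D to C: 339; preferring C to D: 87.
D wins the head-to-head.

D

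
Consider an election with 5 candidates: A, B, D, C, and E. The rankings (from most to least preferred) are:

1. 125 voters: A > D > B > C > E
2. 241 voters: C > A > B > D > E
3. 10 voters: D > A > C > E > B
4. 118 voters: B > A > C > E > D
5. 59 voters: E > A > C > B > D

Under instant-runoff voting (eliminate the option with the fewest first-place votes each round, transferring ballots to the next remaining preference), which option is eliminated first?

D

Round 1: A 125, B 118, D 10, C 241, E 59. Eliminate D.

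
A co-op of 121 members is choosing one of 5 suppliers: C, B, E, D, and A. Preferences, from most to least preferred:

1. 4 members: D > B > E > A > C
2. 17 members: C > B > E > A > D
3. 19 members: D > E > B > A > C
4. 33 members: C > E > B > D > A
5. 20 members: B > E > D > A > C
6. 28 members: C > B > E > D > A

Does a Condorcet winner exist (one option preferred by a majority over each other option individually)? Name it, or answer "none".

C vs B: 78–43 for C.
C vs E: 78–43 for C.
C vs D: 78–43 for C.
C vs A: 78–43 for C.
C beats every other option head-to-head.

C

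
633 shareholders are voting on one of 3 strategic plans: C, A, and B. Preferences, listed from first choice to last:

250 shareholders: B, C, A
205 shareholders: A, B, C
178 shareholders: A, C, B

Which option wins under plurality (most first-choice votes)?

A

First-place votes: C 0, A 383, B 250.
A has the most first-place votes.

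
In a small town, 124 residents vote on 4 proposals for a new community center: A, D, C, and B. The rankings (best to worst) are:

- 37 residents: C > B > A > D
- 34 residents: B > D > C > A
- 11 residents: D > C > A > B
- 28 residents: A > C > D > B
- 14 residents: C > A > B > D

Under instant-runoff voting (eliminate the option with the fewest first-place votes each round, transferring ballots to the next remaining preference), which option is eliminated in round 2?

A

Round 1: A 28, D 11, C 51, B 34. Eliminate D.
Round 2: A 28, C 62, B 34. Eliminate A.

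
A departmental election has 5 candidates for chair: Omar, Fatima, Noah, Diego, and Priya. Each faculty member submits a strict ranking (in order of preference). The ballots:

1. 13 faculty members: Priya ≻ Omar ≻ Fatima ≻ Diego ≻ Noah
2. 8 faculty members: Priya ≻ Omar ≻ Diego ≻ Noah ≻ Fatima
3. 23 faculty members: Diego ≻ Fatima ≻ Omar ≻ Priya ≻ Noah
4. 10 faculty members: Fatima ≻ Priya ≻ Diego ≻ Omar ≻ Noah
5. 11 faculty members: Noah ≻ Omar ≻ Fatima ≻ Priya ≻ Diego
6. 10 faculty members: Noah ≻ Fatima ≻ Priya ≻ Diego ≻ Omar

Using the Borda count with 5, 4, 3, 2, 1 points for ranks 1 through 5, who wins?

Omar: 13·4 + 8·4 + 23·3 + 10·2 + 11·4 + 10·1 = 227
Fatima: 13·3 + 8·1 + 23·4 + 10·5 + 11·3 + 10·4 = 262
Noah: 13·1 + 8·2 + 23·1 + 10·1 + 11·5 + 10·5 = 167
Diego: 13·2 + 8·3 + 23·5 + 10·3 + 11·1 + 10·2 = 226
Priya: 13·5 + 8·5 + 23·2 + 10·4 + 11·2 + 10·3 = 243
Fatima has the highest Borda score (262).

Fatima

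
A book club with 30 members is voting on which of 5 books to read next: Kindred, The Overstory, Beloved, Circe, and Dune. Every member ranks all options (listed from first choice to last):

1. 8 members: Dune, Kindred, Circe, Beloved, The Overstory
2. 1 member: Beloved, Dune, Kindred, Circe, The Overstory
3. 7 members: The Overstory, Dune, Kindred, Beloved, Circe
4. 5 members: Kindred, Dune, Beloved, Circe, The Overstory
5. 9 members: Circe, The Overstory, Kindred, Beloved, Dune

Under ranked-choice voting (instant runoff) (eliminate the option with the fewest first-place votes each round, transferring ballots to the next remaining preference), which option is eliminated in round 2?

Kindred

Round 1: Kindred 5, The Overstory 7, Beloved 1, Circe 9, Dune 8. Eliminate Beloved.
Round 2: Kindred 5, The Overstory 7, Circe 9, Dune 9. Eliminate Kindred.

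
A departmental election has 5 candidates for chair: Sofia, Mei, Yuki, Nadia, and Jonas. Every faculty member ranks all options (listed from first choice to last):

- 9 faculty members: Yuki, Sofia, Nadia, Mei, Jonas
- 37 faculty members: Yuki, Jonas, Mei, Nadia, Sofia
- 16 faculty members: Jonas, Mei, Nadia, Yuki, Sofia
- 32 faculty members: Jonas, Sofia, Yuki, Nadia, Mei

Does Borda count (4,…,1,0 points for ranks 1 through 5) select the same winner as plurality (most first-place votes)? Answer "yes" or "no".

Borda — scores: Sofia 123, Mei 131, Yuki 264, Nadia 119, Jonas 303. Winner: Jonas.
Plurality — first-place votes: Sofia 0, Mei 0, Yuki 46, Nadia 0, Jonas 48. Winner: Jonas.
The two methods agree.

yes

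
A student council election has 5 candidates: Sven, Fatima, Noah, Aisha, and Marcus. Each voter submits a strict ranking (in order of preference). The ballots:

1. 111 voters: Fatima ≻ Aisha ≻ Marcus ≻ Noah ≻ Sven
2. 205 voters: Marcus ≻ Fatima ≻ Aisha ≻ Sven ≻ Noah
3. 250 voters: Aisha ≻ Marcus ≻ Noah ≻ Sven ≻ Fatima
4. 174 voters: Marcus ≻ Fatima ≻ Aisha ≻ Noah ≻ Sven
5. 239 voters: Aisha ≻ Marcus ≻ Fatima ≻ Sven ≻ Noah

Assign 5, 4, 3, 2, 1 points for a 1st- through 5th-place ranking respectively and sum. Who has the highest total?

Marcus

Sven: 111·1 + 205·2 + 250·2 + 174·1 + 239·2 = 1673
Fatima: 111·5 + 205·4 + 250·1 + 174·4 + 239·3 = 3038
Noah: 111·2 + 205·1 + 250·3 + 174·2 + 239·1 = 1764
Aisha: 111·4 + 205·3 + 250·5 + 174·3 + 239·5 = 4026
Marcus: 111·3 + 205·5 + 250·4 + 174·5 + 239·4 = 4184
Marcus has the highest Borda score (4184).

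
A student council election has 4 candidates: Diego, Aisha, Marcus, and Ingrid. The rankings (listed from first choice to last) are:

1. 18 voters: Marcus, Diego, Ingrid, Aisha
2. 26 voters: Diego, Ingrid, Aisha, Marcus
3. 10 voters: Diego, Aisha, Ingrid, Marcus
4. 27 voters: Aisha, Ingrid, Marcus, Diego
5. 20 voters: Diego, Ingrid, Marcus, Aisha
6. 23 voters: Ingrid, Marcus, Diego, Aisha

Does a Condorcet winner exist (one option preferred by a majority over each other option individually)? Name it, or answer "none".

none

Checking pairwise contests:
Marcus beats Diego 68–56.
Diego beats Aisha 97–27.
Aisha beats Marcus 63–61.
Diego beats Ingrid 74–50.
Every option loses at least one head-to-head, so there is no Condorcet winner.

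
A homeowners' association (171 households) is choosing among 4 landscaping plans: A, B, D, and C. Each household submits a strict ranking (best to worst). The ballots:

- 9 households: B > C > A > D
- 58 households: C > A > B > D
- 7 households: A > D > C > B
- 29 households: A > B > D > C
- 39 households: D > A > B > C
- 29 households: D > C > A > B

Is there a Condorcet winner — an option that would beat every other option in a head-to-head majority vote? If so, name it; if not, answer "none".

none

Checking pairwise contests:
C beats A 96–75.
A beats B 162–9.
A beats D 103–68.
D beats C 104–67.
Every option loses at least one head-to-head, so there is no Condorcet winner.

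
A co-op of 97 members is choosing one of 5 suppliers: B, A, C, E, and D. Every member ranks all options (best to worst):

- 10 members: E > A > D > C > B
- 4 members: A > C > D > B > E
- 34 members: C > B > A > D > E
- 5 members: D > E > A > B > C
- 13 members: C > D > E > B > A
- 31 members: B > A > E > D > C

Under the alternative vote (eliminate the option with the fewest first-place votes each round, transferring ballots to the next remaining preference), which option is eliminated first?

A

Round 1: B 31, A 4, C 47, E 10, D 5. Eliminate A.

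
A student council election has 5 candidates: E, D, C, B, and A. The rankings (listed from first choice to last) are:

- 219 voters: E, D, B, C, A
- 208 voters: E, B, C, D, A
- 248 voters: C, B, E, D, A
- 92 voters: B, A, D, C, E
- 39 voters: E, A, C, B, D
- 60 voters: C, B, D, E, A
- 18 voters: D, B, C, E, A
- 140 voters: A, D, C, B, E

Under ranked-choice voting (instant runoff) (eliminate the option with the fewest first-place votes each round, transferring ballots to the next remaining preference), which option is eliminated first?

D

Round 1: E 466, D 18, C 308, B 92, A 140. Eliminate D.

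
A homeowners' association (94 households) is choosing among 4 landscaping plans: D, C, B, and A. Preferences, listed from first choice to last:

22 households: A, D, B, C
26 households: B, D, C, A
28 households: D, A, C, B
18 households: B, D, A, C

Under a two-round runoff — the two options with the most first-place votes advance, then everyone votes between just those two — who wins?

Round 1 first-place votes: D 28, C 0, B 44, A 22.
B and D advance.
Runoff: B is preferred to D by 44 voters; D by 50.
D wins the runoff.

D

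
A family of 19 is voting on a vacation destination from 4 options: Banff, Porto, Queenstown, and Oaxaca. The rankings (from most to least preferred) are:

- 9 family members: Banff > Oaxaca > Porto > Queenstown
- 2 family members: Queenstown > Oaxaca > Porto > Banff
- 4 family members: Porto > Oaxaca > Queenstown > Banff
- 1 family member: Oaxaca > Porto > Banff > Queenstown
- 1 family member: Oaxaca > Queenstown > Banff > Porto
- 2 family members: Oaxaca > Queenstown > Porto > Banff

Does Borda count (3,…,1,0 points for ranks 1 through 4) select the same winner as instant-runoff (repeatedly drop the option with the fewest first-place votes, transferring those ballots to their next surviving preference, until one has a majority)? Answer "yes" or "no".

Borda — scores: Banff 29, Porto 27, Queenstown 16, Oaxaca 42. Winner: Oaxaca.
Instant-runoff — R1 Banff 9, Porto 4, Queenstown 2, Oaxaca 4 (Queenstown out); R2 Banff 9, Porto 4, Oaxaca 6 (Porto out); R3 Banff 9, Oaxaca 10 (Oaxaca winner). Winner: Oaxaca.
The two methods agree.

yes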